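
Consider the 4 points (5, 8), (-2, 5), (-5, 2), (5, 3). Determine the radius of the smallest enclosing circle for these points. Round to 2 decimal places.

By Welzl's lemma the MEC is supported by two points (diametrically opposite) or three points (on a circumcircle).
The farthest pair is (5, 8)–(-5, 2) with squared distance 136. The circle on this segment as diameter has centre (0, 5) and r² = 136/4 = 34.
Check (-2, 5): distance² to centre = 4 ≤ 34, so it lies inside.
All remaining points lie in this disk, and no smaller disk contains both endpoints, so this is the minimum enclosing circle.
r = √34 ≈ 5.83.

5.83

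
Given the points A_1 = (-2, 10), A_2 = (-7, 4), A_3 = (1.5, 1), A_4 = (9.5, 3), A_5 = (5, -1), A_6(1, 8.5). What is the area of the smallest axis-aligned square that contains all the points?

272.25

The bounding box has width 16.5 and height 11.
An axis-aligned square enclosing the set must have side ≥ max(width, height).
So the minimum side is max(16.5, 11) = 16.5.
Area = 16.5² = 272.25.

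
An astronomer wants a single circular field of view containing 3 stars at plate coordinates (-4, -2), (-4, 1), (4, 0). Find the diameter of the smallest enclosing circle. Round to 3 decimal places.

Call the three points A, B, C in the order given.
Side lengths²: AB² = 9, AC² = 68, BC² = 65.
Since AC² = 68 < 65 + 9 = 74, the triangle is acute, so the smallest enclosing circle is the circumcircle.
Circumcentre = (-0.125, -0.5), r² = 17.265625.
Diameter = 2r = 2√(17.265625) ≈ 8.310.

8.310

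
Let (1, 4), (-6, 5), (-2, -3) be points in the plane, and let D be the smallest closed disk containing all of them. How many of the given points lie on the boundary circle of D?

3

Call the three points A, B, C in the order given.
Side lengths²: AB² = 50, AC² = 58, BC² = 80.
Since BC² = 80 < 58 + 50 = 108, the triangle is acute, so the smallest enclosing circle is the circumcircle.
Circumcentre = (-38/13, 20/13), r² = 3625/169.
The points at distance exactly r from the centre are (1, 4), (-6, 5), (-2, -3) — 3 points.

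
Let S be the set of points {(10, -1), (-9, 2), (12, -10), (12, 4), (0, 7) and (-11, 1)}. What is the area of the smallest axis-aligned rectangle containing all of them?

391

x ranges over [-11, 12], width 23.
y ranges over [-10, 7], height 17.
Area = 23 × 17 = 391.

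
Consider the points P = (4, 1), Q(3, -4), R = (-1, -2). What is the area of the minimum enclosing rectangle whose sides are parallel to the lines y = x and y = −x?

24

In coordinates u = x + y, v = x − y the rectangle is axis-aligned; the map (x,y)→(u,v) scales areas by 2.
u-values: 5, -1, -3; range = 5 − (-3) = 8.
v-values: 3, 7, 1; range = 7 − 1 = 6.
Area = (8 × 6) / 2 = 24.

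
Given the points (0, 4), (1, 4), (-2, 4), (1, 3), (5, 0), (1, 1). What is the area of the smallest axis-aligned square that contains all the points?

49

The bounding box has width 7 and height 4.
An axis-aligned square enclosing the set must have side ≥ max(width, height).
So the minimum side is max(7, 4) = 7.
Area = 7² = 49.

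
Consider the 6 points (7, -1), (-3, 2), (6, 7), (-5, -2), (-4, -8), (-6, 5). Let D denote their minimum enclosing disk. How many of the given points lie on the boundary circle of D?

A smallest enclosing disk is always determined by at most three of the input points on its boundary.
The farthest pair is (6, 7)–(-4, -8) with squared distance 325. The circle on this segment as diameter has centre (1, -0.5) and r² = 325/4 = 81.25.
Check (7, -1): distance² to centre = 36.25 ≤ 81.25, so it lies inside.
All remaining points lie in this disk, and no smaller disk contains both endpoints, so this is the minimum enclosing circle.
The points at distance exactly r from the centre are (6, 7), (-4, -8) — 2 points.

2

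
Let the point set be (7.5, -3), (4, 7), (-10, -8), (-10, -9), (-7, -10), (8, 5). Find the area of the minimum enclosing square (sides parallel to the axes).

324

The bounding box has width 18 and height 17.
An axis-aligned square enclosing the set must have side ≥ max(width, height).
So the minimum side is max(18, 17) = 18.
Area = 18² = 324.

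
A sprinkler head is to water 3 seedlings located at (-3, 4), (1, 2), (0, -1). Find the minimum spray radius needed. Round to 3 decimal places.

Call the three points A, B, C in the order given.
Side lengths²: AB² = 20, AC² = 34, BC² = 10.
Since AC² = 34 ≥ 20 + 10 = 30, the angle opposite AC is not acute, so the smallest enclosing circle has AC as diameter.
Centre = midpoint of AC = (-1.5, 1.5), r² = 34/4 = 8.5.
r = √(8.5) ≈ 2.915.

2.915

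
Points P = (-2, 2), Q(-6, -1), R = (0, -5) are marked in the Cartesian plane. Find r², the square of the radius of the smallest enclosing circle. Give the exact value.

17225/1156

Side lengths²: PQ² = 25, PR² = 53, QR² = 52.
Since PR² = 53 < 52 + 25 = 77, the triangle is acute, so the smallest enclosing circle is the circumcircle.
Circumcentre = (-38/17, -63/34), r² = 17225/1156.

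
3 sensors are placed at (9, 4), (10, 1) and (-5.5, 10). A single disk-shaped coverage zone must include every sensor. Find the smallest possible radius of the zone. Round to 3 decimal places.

Call the three points A, B, C in the order given.
Side lengths²: AB² = 10, AC² = 246.25, BC² = 321.25.
Since BC² = 321.25 ≥ 246.25 + 10 = 256.25, the angle opposite BC is not acute, so the smallest enclosing circle has BC as diameter.
Centre = midpoint of BC = (2.25, 5.5), r² = 321.25/4 = 80.3125.
r = √(80.3125) ≈ 8.962.

8.962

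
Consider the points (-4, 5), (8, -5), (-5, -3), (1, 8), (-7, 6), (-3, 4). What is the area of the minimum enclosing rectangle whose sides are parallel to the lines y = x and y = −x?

In coordinates u = x + y, v = x − y the rectangle is axis-aligned; the map (x,y)→(u,v) scales areas by 2.
u-values: 1, 3, -8, 9, -1, 1; range = 9 − (-8) = 17.
v-values: -9, 13, -2, -7, -13, -7; range = 13 − (-13) = 26.
Area = (17 × 26) / 2 = 221.

221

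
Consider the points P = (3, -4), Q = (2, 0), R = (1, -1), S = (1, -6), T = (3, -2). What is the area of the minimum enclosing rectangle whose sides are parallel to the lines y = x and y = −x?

17.5

In coordinates u = x + y, v = x − y the rectangle is axis-aligned; the map (x,y)→(u,v) scales areas by 2.
u-values: -1, 2, 0, -5, 1; range = 2 − (-5) = 7.
v-values: 7, 2, 2, 7, 5; range = 7 − 2 = 5.
Area = (7 × 5) / 2 = 17.5.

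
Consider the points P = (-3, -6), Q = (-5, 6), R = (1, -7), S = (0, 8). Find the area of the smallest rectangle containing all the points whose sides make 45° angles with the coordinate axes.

161.5

In coordinates u = x + y, v = x − y the rectangle is axis-aligned; the map (x,y)→(u,v) scales areas by 2.
u-values: -9, 1, -6, 8; range = 8 − (-9) = 17.
v-values: 3, -11, 8, -8; range = 8 − (-11) = 19.
Area = (17 × 19) / 2 = 161.5.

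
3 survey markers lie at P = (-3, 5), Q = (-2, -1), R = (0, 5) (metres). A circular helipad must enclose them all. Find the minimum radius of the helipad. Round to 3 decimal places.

Side lengths²: PQ² = 37, PR² = 9, QR² = 40.
Since QR² = 40 < 37 + 9 = 46, the triangle is acute, so the smallest enclosing circle is the circumcircle.
Circumcentre = (-1.5, 13/6), r² = 185/18.
r = √(185/18) ≈ 3.206.

3.206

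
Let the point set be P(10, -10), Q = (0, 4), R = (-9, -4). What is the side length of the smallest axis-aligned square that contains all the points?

19

The bounding box has width 19 and height 14.
An axis-aligned square enclosing the set must have side ≥ max(width, height).
So the minimum side is max(19, 14) = 19.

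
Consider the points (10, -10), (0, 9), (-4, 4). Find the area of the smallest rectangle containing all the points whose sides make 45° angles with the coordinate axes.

In coordinates u = x + y, v = x − y the rectangle is axis-aligned; the map (x,y)→(u,v) scales areas by 2.
u-values: 0, 9, 0; range = 9 − 0 = 9.
v-values: 20, -9, -8; range = 20 − (-9) = 29.
Area = (9 × 29) / 2 = 130.5.

130.5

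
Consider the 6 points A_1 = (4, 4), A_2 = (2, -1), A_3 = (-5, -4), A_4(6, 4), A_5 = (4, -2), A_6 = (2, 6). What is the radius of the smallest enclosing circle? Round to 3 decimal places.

6.801

The minimum enclosing circle of a finite set is fixed by two of the points (as a diameter) or three (as a circumcircle).
The farthest pair is A_3–A_4 with squared distance 185. The circle on this segment as diameter has centre (0.5, 0) and r² = 185/4 = 46.25.
Check A_1: distance² to centre = 28.25 ≤ 46.25, so it lies inside.
All remaining points lie in this disk, and no smaller disk contains both endpoints, so this is the minimum enclosing circle.
r = √(46.25) ≈ 6.801.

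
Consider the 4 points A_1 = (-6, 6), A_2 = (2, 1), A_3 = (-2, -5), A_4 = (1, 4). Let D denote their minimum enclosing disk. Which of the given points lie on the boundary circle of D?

A_1, A_3, A_4

The minimum enclosing circle is determined by three boundary points: A_1, A_3, A_4.
Their circumcentre is (-173/46, 27/46) with r² = 36305/1058.
The farthest remaining point A_2 is at distance² 35293/1058 ≤ 36305/1058.
The points at distance exactly r from the centre are A_1, A_3, A_4 — 3 points.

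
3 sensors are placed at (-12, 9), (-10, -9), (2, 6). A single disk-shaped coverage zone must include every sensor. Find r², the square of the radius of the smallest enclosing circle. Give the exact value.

Call the three points A, B, C in the order given.
Side lengths²: AB² = 328, AC² = 205, BC² = 369.
Since BC² = 369 < 328 + 205 = 533, the triangle is acute, so the smallest enclosing circle is the circumcircle.
Circumcentre = (-6.5, 0.5), r² = 102.5.

102.5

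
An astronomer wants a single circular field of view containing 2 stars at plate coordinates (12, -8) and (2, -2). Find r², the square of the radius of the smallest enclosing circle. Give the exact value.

The smallest circle enclosing two points has them as diameter endpoints.
Centre = midpoint = (7, -5); r² = |(12, -8)−(2, -2)|²/4 = 136/4 = 34.

34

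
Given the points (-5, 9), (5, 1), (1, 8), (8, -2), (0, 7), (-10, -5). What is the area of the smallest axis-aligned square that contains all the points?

324

The bounding box has width 18 and height 14.
An axis-aligned square enclosing the set must have side ≥ max(width, height).
So the minimum side is max(18, 14) = 18.
Area = 18² = 324.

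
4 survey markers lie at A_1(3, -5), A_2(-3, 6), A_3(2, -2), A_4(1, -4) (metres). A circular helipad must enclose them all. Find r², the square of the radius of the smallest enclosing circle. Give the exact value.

By Welzl's lemma the MEC is supported by two points (diametrically opposite) or three points (on a circumcircle).
The farthest pair is A_1–A_2 with squared distance 157. The circle on this segment as diameter has centre (0, 0.5) and r² = 157/4 = 39.25.
Check A_3: distance² to centre = 10.25 ≤ 39.25, so it lies inside.
All remaining points lie in this disk, and no smaller disk contains both endpoints, so this is the minimum enclosing circle.

39.25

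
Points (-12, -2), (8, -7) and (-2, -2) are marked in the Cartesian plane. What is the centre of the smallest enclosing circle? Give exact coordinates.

(-2, -4.5)

Call the three points A, B, C in the order given.
Side lengths²: AB² = 425, AC² = 100, BC² = 125.
Since AB² = 425 ≥ 125 + 100 = 225, the angle opposite AB is not acute, so the smallest enclosing circle has AB as diameter.
Centre = midpoint of AB = (-2, -4.5), r² = 425/4 = 106.25.
Centre = (-2, -4.5).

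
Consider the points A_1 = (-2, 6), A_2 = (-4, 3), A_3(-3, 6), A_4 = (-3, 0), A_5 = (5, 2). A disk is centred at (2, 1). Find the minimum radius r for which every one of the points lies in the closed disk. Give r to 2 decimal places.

7.07

The required radius is the distance from (2, 1) to the farthest point.
Squared distances: 41, 40, 50, 26, 10.
Maximum is 50, attained at A_3.
r = √50 ≈ 7.07.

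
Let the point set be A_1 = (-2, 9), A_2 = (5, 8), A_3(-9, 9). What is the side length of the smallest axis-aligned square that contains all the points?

14

The bounding box has width 14 and height 1.
An axis-aligned square enclosing the set must have side ≥ max(width, height).
So the minimum side is max(14, 1) = 14.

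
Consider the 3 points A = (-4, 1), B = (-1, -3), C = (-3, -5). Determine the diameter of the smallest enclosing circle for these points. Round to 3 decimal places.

6.083

Side lengths²: AB² = 25, AC² = 37, BC² = 8.
Since AC² = 37 ≥ 25 + 8 = 33, the angle opposite AC is not acute, so the smallest enclosing circle has AC as diameter.
Centre = midpoint of AC = (-3.5, -2), r² = 37/4 = 9.25.
Diameter = 2r = 2√(9.25) ≈ 6.083.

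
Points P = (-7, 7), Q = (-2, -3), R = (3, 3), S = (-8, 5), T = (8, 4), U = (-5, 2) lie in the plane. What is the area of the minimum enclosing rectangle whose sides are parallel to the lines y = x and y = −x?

In coordinates u = x + y, v = x − y the rectangle is axis-aligned; the map (x,y)→(u,v) scales areas by 2.
u-values: 0, -5, 6, -3, 12, -3; range = 12 − (-5) = 17.
v-values: -14, 1, 0, -13, 4, -7; range = 4 − (-14) = 18.
Area = (17 × 18) / 2 = 153.

153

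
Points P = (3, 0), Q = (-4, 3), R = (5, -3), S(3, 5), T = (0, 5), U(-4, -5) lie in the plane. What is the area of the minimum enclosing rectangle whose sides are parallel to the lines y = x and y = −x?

In coordinates u = x + y, v = x − y the rectangle is axis-aligned; the map (x,y)→(u,v) scales areas by 2.
u-values: 3, -1, 2, 8, 5, -9; range = 8 − (-9) = 17.
v-values: 3, -7, 8, -2, -5, 1; range = 8 − (-7) = 15.
Area = (17 × 15) / 2 = 127.5.

127.5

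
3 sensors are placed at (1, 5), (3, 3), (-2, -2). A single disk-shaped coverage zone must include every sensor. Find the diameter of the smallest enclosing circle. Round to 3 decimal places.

7.616

Call the three points A, B, C in the order given.
Side lengths²: AB² = 8, AC² = 58, BC² = 50.
Since AC² = 58 ≥ 50 + 8 = 58, the angle opposite AC is not acute, so the smallest enclosing circle has AC as diameter.
Centre = midpoint of AC = (-0.5, 1.5), r² = 58/4 = 14.5.
Diameter = 2r = 2√(14.5) ≈ 7.616.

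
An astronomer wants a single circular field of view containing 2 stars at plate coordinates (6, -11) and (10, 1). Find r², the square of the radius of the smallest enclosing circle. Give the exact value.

40

The smallest circle enclosing two points has them as diameter endpoints.
Centre = midpoint = (8, -5); r² = |(6, -11)−(10, 1)|²/4 = 160/4 = 40.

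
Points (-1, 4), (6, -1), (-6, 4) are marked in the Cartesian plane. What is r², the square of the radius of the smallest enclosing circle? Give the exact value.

Call the three points A, B, C in the order given.
Side lengths²: AB² = 74, AC² = 25, BC² = 169.
Since BC² = 169 ≥ 74 + 25 = 99, the angle opposite BC is not acute, so the smallest enclosing circle has BC as diameter.
Centre = midpoint of BC = (0, 1.5), r² = 169/4 = 42.25.

42.25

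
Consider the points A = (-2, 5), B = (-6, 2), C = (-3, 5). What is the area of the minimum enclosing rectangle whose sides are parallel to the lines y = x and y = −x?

3.5

In coordinates u = x + y, v = x − y the rectangle is axis-aligned; the map (x,y)→(u,v) scales areas by 2.
u-values: 3, -4, 2; range = 3 − (-4) = 7.
v-values: -7, -8, -8; range = -7 − (-8) = 1.
Area = (7 × 1) / 2 = 3.5.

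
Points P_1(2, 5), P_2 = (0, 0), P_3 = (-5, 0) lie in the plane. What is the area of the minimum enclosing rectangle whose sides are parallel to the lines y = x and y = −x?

30

In coordinates u = x + y, v = x − y the rectangle is axis-aligned; the map (x,y)→(u,v) scales areas by 2.
u-values: 7, 0, -5; range = 7 − (-5) = 12.
v-values: -3, 0, -5; range = 0 − (-5) = 5.
Area = (12 × 5) / 2 = 30.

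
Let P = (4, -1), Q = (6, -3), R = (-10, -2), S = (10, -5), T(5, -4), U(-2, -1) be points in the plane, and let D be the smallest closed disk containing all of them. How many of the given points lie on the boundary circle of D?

By Welzl's lemma the MEC is supported by two points (diametrically opposite) or three points (on a circumcircle).
The farthest pair is R–S with squared distance 409. The circle on this segment as diameter has centre (0, -3.5) and r² = 409/4 = 102.25.
Check P: distance² to centre = 22.25 ≤ 102.25, so it lies inside.
All remaining points lie in this disk, and no smaller disk contains both endpoints, so this is the minimum enclosing circle.
The points at distance exactly r from the centre are R, S — 2 points.

2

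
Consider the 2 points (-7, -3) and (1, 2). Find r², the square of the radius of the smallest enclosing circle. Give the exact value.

22.25

The smallest circle enclosing two points has them as diameter endpoints.
Centre = midpoint = (-3, -0.5); r² = |(-7, -3)−(1, 2)|²/4 = 89/4 = 22.25.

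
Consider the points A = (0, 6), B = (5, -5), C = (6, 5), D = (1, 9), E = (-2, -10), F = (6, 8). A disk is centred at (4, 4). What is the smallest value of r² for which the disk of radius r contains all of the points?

The required radius is the distance from (4, 4) to the farthest point.
Squared distances: 20, 82, 5, 34, 232, 20.
Maximum is 232, attained at E.

232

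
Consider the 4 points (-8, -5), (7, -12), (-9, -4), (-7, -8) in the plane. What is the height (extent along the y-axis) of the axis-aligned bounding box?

8

max y = -4, min y = -12, so height = 8.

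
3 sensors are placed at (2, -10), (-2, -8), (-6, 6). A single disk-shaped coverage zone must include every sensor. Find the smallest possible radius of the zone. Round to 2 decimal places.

8.94

Call the three points A, B, C in the order given.
Side lengths²: AB² = 20, AC² = 320, BC² = 212.
Since AC² = 320 ≥ 212 + 20 = 232, the angle opposite AC is not acute, so the smallest enclosing circle has AC as diameter.
Centre = midpoint of AC = (-2, -2), r² = 320/4 = 80.
r = √80 ≈ 8.94.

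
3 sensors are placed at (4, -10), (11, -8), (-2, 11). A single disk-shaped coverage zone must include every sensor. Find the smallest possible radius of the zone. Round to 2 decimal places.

Call the three points A, B, C in the order given.
Side lengths²: AB² = 53, AC² = 477, BC² = 530.
Since BC² = 530 ≥ 477 + 53 = 530, the angle opposite BC is not acute, so the smallest enclosing circle has BC as diameter.
Centre = midpoint of BC = (4.5, 1.5), r² = 530/4 = 132.5.
r = √(132.5) ≈ 11.51.

11.51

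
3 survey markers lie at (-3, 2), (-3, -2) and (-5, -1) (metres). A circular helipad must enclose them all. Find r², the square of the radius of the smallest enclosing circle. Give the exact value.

4.0625

Call the three points A, B, C in the order given.
Side lengths²: AB² = 16, AC² = 13, BC² = 5.
Since AB² = 16 < 13 + 5 = 18, the triangle is acute, so the smallest enclosing circle is the circumcircle.
Circumcentre = (-3.25, 0), r² = 4.0625.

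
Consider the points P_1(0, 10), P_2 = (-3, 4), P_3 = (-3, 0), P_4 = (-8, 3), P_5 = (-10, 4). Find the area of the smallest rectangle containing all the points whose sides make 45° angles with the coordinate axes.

88

In coordinates u = x + y, v = x − y the rectangle is axis-aligned; the map (x,y)→(u,v) scales areas by 2.
u-values: 10, 1, -3, -5, -6; range = 10 − (-6) = 16.
v-values: -10, -7, -3, -11, -14; range = -3 − (-14) = 11.
Area = (16 × 11) / 2 = 88.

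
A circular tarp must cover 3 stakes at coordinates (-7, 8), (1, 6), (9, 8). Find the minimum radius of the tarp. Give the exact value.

Call the three points A, B, C in the order given.
Side lengths²: AB² = 68, AC² = 256, BC² = 68.
Since AC² = 256 ≥ 68 + 68 = 136, the angle opposite AC is not acute, so the smallest enclosing circle has AC as diameter.
Centre = midpoint of AC = (1, 8), r² = 256/4 = 64.
r = √64 = 8.

8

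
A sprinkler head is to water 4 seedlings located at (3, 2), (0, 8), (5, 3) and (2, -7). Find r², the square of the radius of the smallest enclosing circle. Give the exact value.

57.25

The minimum enclosing circle of a finite set is fixed by two of the points (as a diameter) or three (as a circumcircle).
The farthest pair is (0, 8)–(2, -7) with squared distance 229. The circle on this segment as diameter has centre (1, 0.5) and r² = 229/4 = 57.25.
Check (3, 2): distance² to centre = 6.25 ≤ 57.25, so it lies inside.
All remaining points lie in this disk, and no smaller disk contains both endpoints, so this is the minimum enclosing circle.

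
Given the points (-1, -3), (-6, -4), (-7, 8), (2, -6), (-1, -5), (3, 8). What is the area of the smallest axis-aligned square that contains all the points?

196

The bounding box has width 10 and height 14.
An axis-aligned square enclosing the set must have side ≥ max(width, height).
So the minimum side is max(10, 14) = 14.
Area = 14² = 196.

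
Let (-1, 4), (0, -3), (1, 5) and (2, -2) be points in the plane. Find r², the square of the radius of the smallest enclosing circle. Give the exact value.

The minimum enclosing circle of a finite set is fixed by two of the points (as a diameter) or three (as a circumcircle).
The farthest pair is (0, -3)–(1, 5) with squared distance 65. The circle on this segment as diameter has centre (0.5, 1) and r² = 65/4 = 16.25.
Check (-1, 4): distance² to centre = 11.25 ≤ 16.25, so it lies inside.
All remaining points lie in this disk, and no smaller disk contains both endpoints, so this is the minimum enclosing circle.

16.25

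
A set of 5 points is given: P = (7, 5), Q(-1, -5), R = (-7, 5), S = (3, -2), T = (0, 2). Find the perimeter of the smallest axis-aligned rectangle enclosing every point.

Width = max x − min x = 7 − (-7) = 14.
Height = max y − min y = 5 − (-5) = 10.
Perimeter = 2(14 + 10) = 48.

48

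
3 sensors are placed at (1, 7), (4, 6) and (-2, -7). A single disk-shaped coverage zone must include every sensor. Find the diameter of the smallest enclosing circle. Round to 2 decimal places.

14.41

Call the three points A, B, C in the order given.
Side lengths²: AB² = 10, AC² = 205, BC² = 205.
Since BC² = 205 < 205 + 10 = 215, the triangle is acute, so the smallest enclosing circle is the circumcircle.
Circumcentre = (5/18, -1/6), r² = 8405/162.
Diameter = 2r = 2√(8405/162) ≈ 14.41.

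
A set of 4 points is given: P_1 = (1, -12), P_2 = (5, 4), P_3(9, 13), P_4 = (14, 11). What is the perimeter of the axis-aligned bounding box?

76

Width = max x − min x = 14 − 1 = 13.
Height = max y − min y = 13 − (-12) = 25.
Perimeter = 2(13 + 25) = 76.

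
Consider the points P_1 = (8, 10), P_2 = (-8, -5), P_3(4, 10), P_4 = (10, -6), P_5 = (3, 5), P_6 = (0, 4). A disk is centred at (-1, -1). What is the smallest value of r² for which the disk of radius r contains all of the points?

The required radius is the distance from (-1, -1) to the farthest point.
Squared distances: 202, 65, 146, 146, 52, 26.
Maximum is 202, attained at P_1.

202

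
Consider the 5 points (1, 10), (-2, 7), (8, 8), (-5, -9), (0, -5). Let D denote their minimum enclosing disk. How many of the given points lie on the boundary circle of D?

2

A smallest enclosing disk is always determined by at most three of the input points on its boundary.
The farthest pair is (8, 8)–(-5, -9) with squared distance 458. The circle on this segment as diameter has centre (1.5, -0.5) and r² = 458/4 = 114.5.
Check (1, 10): distance² to centre = 110.5 ≤ 114.5, so it lies inside.
All remaining points lie in this disk, and no smaller disk contains both endpoints, so this is the minimum enclosing circle.
The points at distance exactly r from the centre are (8, 8), (-5, -9) — 2 points.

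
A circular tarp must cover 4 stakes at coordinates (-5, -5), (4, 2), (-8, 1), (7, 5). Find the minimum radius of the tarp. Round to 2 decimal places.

7.97

The minimum enclosing circle is determined by three boundary points: (-5, -5), (-8, 1), (7, 5).
Their circumcentre is (-1/34, 21/17) with r² = 73505/1156.
The farthest remaining point (4, 2) is at distance² 19445/1156 ≤ 73505/1156.
r = √(73505/1156) ≈ 7.97.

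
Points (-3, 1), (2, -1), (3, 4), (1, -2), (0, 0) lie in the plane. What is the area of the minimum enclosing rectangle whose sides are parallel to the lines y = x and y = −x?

31.5

In coordinates u = x + y, v = x − y the rectangle is axis-aligned; the map (x,y)→(u,v) scales areas by 2.
u-values: -2, 1, 7, -1, 0; range = 7 − (-2) = 9.
v-values: -4, 3, -1, 3, 0; range = 3 − (-4) = 7.
Area = (9 × 7) / 2 = 31.5.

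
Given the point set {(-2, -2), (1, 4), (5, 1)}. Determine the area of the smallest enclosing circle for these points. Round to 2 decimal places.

47.06

Call the three points A, B, C in the order given.
Side lengths²: AB² = 45, AC² = 58, BC² = 25.
Since AC² = 58 < 45 + 25 = 70, the triangle is acute, so the smallest enclosing circle is the circumcircle.
Circumcentre = (27/22, 3/22), r² = 3625/242.
Area = π·r² = π·3625/242 ≈ 47.06.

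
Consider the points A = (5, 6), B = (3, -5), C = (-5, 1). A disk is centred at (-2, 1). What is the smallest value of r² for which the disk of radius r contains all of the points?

The required radius is the distance from (-2, 1) to the farthest point.
Squared distances: 74, 61, 9.
Maximum is 74, attained at A.

74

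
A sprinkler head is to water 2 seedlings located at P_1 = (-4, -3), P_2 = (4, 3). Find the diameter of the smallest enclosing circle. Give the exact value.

The smallest circle enclosing two points has them as diameter endpoints.
Centre = midpoint = (0, 0); r² = |P_1P_2|²/4 = 100/4 = 25.
Diameter = 2r = 2√25 = 10.

10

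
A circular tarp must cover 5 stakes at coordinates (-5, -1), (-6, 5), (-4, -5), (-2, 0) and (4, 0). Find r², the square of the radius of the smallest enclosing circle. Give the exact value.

5785/162

By Welzl's lemma the MEC is supported by two points (diametrically opposite) or three points (on a circumcircle).
The minimum enclosing circle is determined by three boundary points: (-6, 5), (-4, -5), (4, 0).
Their circumcentre is (-35/18, 11/18) with r² = 5785/162.
The farthest remaining point (-5, -1) is at distance² 1933/162 ≤ 5785/162.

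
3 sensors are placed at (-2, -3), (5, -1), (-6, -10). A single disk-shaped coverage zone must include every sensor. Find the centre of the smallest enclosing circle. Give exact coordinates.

Call the three points A, B, C in the order given.
Side lengths²: AB² = 53, AC² = 65, BC² = 202.
Since BC² = 202 ≥ 65 + 53 = 118, the angle opposite BC is not acute, so the smallest enclosing circle has BC as diameter.
Centre = midpoint of BC = (-0.5, -5.5), r² = 202/4 = 50.5.
Centre = (-0.5, -5.5).

(-0.5, -5.5)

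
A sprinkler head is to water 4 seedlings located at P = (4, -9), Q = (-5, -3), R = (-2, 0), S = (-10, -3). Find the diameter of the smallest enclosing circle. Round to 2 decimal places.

The farthest pair is P–S with squared distance 232. The circle on this segment as diameter has centre (-3, -6) and r² = 232/4 = 58.
Check Q: distance² to centre = 13 ≤ 58, so it lies inside.
All remaining points lie in this disk, and no smaller disk contains both endpoints, so this is the minimum enclosing circle.
Diameter = 2r = 2√58 ≈ 15.23.

15.23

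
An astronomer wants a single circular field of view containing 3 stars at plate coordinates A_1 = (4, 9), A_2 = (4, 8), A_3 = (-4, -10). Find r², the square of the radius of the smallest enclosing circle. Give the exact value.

Side lengths²: A_1A_2² = 1, A_1A_3² = 425, A_2A_3² = 388.
Since A_1A_3² = 425 ≥ 388 + 1 = 389, the angle opposite A_1A_3 is not acute, so the smallest enclosing circle has A_1A_3 as diameter.
Centre = midpoint of A_1A_3 = (0, -0.5), r² = 425/4 = 106.25.

106.25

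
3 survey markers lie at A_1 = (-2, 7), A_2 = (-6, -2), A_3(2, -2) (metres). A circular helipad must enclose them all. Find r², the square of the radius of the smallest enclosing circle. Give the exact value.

Side lengths²: A_1A_2² = 97, A_1A_3² = 97, A_2A_3² = 64.
Since A_1A_3² = 97 < 97 + 64 = 161, the triangle is acute, so the smallest enclosing circle is the circumcircle.
Circumcentre = (-2, 29/18), r² = 9409/324.

9409/324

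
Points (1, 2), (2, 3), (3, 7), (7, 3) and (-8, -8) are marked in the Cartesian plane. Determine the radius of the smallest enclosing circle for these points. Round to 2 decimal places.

A smallest enclosing disk is always determined by at most three of the input points on its boundary.
The minimum enclosing circle is determined by three boundary points: (3, 7), (7, 3), (-8, -8).
Their circumcentre is (-35/26, -35/26) with r² = 29929/338.
The farthest remaining point (2, 3) is at distance² 10169/338 ≤ 29929/338.
r = √(29929/338) ≈ 9.41.

9.41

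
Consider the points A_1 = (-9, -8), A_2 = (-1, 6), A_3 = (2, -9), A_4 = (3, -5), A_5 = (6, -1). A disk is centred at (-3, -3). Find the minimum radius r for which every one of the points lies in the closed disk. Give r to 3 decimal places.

The required radius is the distance from (-3, -3) to the farthest point.
Squared distances: 61, 85, 61, 40, 85.
Maximum is 85, attained at A_2.
r = √85 ≈ 9.220.

9.220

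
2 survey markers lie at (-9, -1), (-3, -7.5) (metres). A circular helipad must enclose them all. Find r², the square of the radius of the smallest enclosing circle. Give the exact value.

The smallest circle enclosing two points has them as diameter endpoints.
Centre = midpoint = (-6, -4.25); r² = |(-9, -1)−(-3, -7.5)|²/4 = 78.25/4 = 19.5625.

19.5625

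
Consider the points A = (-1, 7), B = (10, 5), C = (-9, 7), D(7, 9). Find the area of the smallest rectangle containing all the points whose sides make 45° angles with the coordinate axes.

189

In coordinates u = x + y, v = x − y the rectangle is axis-aligned; the map (x,y)→(u,v) scales areas by 2.
u-values: 6, 15, -2, 16; range = 16 − (-2) = 18.
v-values: -8, 5, -16, -2; range = 5 − (-16) = 21.
Area = (18 × 21) / 2 = 189.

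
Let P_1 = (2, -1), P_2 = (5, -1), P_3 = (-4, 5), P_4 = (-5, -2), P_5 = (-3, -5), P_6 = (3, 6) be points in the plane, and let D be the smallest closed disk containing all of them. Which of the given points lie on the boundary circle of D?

The farthest pair is P_5–P_6 with squared distance 157. The circle on this segment as diameter has centre (0, 0.5) and r² = 157/4 = 39.25.
Check P_1: distance² to centre = 6.25 ≤ 39.25, so it lies inside.
All remaining points lie in this disk, and no smaller disk contains both endpoints, so this is the minimum enclosing circle.
The points at distance exactly r from the centre are P_5, P_6 — 2 points.

P_5, P_6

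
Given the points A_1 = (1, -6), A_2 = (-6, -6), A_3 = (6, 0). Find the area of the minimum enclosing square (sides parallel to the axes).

144

The bounding box has width 12 and height 6.
An axis-aligned square enclosing the set must have side ≥ max(width, height).
So the minimum side is max(12, 6) = 12.
Area = 12² = 144.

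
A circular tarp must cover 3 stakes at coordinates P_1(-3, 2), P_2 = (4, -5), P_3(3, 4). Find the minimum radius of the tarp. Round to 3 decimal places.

Side lengths²: P_1P_2² = 98, P_1P_3² = 40, P_2P_3² = 82.
Since P_1P_2² = 98 < 82 + 40 = 122, the triangle is acute, so the smallest enclosing circle is the circumcircle.
Circumcentre = (1.25, -0.75), r² = 25.625.
r = √(25.625) ≈ 5.062.

5.062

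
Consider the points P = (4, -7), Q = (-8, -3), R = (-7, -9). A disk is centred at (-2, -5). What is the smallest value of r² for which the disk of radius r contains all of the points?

The required radius is the distance from (-2, -5) to the farthest point.
Squared distances: 40, 40, 41.
Maximum is 41, attained at R.

41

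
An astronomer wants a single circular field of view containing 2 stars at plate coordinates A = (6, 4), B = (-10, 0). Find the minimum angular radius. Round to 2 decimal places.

The smallest circle enclosing two points has them as diameter endpoints.
Centre = midpoint = (-2, 2); r² = |AB|²/4 = 272/4 = 68.
r = √68 ≈ 8.25.

8.25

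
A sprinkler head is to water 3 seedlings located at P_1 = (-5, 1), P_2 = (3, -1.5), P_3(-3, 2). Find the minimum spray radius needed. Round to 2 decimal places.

Side lengths²: P_1P_2² = 70.25, P_1P_3² = 5, P_2P_3² = 48.25.
Since P_1P_2² = 70.25 ≥ 48.25 + 5 = 53.25, the angle opposite P_1P_2 is not acute, so the smallest enclosing circle has P_1P_2 as diameter.
Centre = midpoint of P_1P_2 = (-1, -0.25), r² = 70.25/4 = 17.5625.
r = √(17.5625) ≈ 4.19.

4.19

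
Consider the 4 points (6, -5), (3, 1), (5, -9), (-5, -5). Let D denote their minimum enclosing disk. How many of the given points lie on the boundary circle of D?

3

The minimum enclosing circle is determined by three boundary points: (3, 1), (5, -9), (-5, -5).
Their circumcentre is (22/23, -106/23) with r² = 18850/529.
The farthest remaining point (6, -5) is at distance² 13537/529 ≤ 18850/529.
The points at distance exactly r from the centre are (3, 1), (5, -9), (-5, -5) — 3 points.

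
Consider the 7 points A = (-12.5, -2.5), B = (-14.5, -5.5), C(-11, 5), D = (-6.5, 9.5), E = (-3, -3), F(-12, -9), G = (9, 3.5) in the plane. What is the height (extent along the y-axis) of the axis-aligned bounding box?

max y = 9.5, min y = -9, so height = 18.5.

18.5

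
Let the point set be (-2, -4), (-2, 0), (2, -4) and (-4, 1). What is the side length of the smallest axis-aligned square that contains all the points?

6

The bounding box has width 6 and height 5.
An axis-aligned square enclosing the set must have side ≥ max(width, height).
So the minimum side is max(6, 5) = 6.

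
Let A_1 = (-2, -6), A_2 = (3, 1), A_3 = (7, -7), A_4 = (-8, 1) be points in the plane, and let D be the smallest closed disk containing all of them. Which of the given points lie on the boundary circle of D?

A_3, A_4

By Welzl's lemma the MEC is supported by two points (diametrically opposite) or three points (on a circumcircle).
The farthest pair is A_3–A_4 with squared distance 289. The circle on this segment as diameter has centre (-0.5, -3) and r² = 289/4 = 72.25.
Check A_1: distance² to centre = 11.25 ≤ 72.25, so it lies inside.
All remaining points lie in this disk, and no smaller disk contains both endpoints, so this is the minimum enclosing circle.
The points at distance exactly r from the centre are A_3, A_4 — 2 points.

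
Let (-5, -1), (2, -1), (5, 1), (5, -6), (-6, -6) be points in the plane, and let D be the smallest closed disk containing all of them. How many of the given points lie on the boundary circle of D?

A smallest enclosing disk is always determined by at most three of the input points on its boundary.
The farthest pair is (5, 1)–(-6, -6) with squared distance 170. The circle on this segment as diameter has centre (-0.5, -2.5) and r² = 170/4 = 42.5.
Check (-5, -1): distance² to centre = 22.5 ≤ 42.5, so it lies inside.
All remaining points lie in this disk, and no smaller disk contains both endpoints, so this is the minimum enclosing circle.
The points at distance exactly r from the centre are (5, 1), (5, -6), (-6, -6) — 3 points.

3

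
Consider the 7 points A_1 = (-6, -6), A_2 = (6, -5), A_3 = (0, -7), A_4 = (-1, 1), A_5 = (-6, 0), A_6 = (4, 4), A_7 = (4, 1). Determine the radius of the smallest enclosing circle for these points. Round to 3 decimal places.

7.137

The minimum enclosing circle is determined by three boundary points: A_1, A_2, A_6.
Their circumcentre is (-7/22, -37/22) with r² = 12325/242.
The farthest remaining point A_5 is at distance² 8497/242 ≤ 12325/242.
r = √(12325/242) ≈ 7.137.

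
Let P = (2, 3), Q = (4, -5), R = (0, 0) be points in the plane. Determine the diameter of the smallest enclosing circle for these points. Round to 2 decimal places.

Side lengths²: PQ² = 68, PR² = 13, QR² = 41.
Since PQ² = 68 ≥ 41 + 13 = 54, the angle opposite PQ is not acute, so the smallest enclosing circle has PQ as diameter.
Centre = midpoint of PQ = (3, -1), r² = 68/4 = 17.
Diameter = 2r = 2√17 ≈ 8.25.

8.25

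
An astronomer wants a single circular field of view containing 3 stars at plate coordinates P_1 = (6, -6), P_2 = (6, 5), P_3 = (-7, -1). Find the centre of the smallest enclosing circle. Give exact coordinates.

Side lengths²: P_1P_2² = 121, P_1P_3² = 194, P_2P_3² = 205.
Since P_2P_3² = 205 < 194 + 121 = 315, the triangle is acute, so the smallest enclosing circle is the circumcircle.
Circumcentre = (17/26, -0.5), r² = 19885/338.
Centre = (17/26, -0.5).

(17/26, -0.5)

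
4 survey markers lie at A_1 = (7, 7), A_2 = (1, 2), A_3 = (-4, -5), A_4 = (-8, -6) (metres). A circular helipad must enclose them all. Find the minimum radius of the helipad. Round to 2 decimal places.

The minimum enclosing circle of a finite set is fixed by two of the points (as a diameter) or three (as a circumcircle).
The farthest pair is A_1–A_4 with squared distance 394. The circle on this segment as diameter has centre (-0.5, 0.5) and r² = 394/4 = 98.5.
Check A_2: distance² to centre = 4.5 ≤ 98.5, so it lies inside.
All remaining points lie in this disk, and no smaller disk contains both endpoints, so this is the minimum enclosing circle.
r = √(98.5) ≈ 9.92.

9.92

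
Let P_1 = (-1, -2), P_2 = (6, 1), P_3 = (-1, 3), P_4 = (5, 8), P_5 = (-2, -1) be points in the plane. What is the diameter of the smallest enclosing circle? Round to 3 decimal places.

11.662

By Welzl's lemma the MEC is supported by two points (diametrically opposite) or three points (on a circumcircle).
The farthest pair is P_1–P_4 with squared distance 136. The circle on this segment as diameter has centre (2, 3) and r² = 136/4 = 34.
Check P_2: distance² to centre = 20 ≤ 34, so it lies inside.
All remaining points lie in this disk, and no smaller disk contains both endpoints, so this is the minimum enclosing circle.
Diameter = 2r = 2√34 ≈ 11.662.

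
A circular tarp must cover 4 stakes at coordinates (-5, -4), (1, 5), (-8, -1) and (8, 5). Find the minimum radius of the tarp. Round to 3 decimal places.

8.544

A smallest enclosing disk is always determined by at most three of the input points on its boundary.
The farthest pair is (-8, -1)–(8, 5) with squared distance 292. The circle on this segment as diameter has centre (0, 2) and r² = 292/4 = 73.
Check (-5, -4): distance² to centre = 61 ≤ 73, so it lies inside.
All remaining points lie in this disk, and no smaller disk contains both endpoints, so this is the minimum enclosing circle.
r = √73 ≈ 8.544.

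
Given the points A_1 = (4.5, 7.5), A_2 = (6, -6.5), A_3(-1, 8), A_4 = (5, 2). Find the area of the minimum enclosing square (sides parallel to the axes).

210.25

The bounding box has width 7 and height 14.5.
An axis-aligned square enclosing the set must have side ≥ max(width, height).
So the minimum side is max(7, 14.5) = 14.5.
Area = 14.5² = 210.25.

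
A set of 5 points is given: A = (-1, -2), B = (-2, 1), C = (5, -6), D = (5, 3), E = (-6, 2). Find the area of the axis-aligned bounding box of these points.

x ranges over [-6, 5], width 11.
y ranges over [-6, 3], height 9.
Area = 11 × 9 = 99.

99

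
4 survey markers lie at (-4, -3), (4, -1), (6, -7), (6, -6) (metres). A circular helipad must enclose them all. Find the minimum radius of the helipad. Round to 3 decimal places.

A smallest enclosing disk is always determined by at most three of the input points on its boundary.
The farthest pair is (-4, -3)–(6, -7) with squared distance 116. The circle on this segment as diameter has centre (1, -5) and r² = 116/4 = 29.
Check (4, -1): distance² to centre = 25 ≤ 29, so it lies inside.
All remaining points lie in this disk, and no smaller disk contains both endpoints, so this is the minimum enclosing circle.
r = √29 ≈ 5.385.

5.385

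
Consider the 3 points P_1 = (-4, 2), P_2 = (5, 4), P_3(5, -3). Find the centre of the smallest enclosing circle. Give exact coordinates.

Side lengths²: P_1P_2² = 85, P_1P_3² = 106, P_2P_3² = 49.
Since P_1P_3² = 106 < 85 + 49 = 134, the triangle is acute, so the smallest enclosing circle is the circumcircle.
Circumcentre = (19/18, 0.5), r² = 4505/162.
Centre = (19/18, 0.5).

(19/18, 0.5)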